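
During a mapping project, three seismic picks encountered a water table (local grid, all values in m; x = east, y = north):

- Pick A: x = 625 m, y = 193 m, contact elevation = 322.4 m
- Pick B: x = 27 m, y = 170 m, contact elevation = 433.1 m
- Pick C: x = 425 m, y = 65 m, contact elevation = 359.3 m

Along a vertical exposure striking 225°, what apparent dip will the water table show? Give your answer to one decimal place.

7.4°

Let the plane be z = a·x + b·y + c.
Pick B−Pick A: −598a − 23b = 110.7;  Pick C−Pick A: −200a − 128b = 36.9.
Solving gives a = −0.18516, b = 0.00103.
Unit vector along 225° is (sin 225°, cos 225°) = (-0.7071, -0.7071).
Slope in that direction = a·(-0.7071) + b·(-0.7071) = 0.13020.
Apparent dip = arctan|0.13020| = 7.4° (true dip is 10.5°, so apparent ≤ true as expected).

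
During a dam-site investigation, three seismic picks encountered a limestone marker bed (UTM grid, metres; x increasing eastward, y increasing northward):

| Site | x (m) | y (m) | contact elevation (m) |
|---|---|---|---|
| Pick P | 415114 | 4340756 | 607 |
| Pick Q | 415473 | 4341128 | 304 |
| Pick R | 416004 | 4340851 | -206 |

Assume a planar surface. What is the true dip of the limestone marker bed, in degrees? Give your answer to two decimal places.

42.75°

Two edge vectors: Pick P→Pick Q = (359, 372, -303), Pick P→Pick R = (890, 95, -813).
Normal n = (Pick P→Pick Q) × (Pick P→Pick R) = (-273651, 22197, -296975).
So ∂z/∂x = −n_x/n_z = −0.92146 and ∂z/∂y = −n_y/n_z = 0.07474.
Gradient magnitude |∇z| = √(a² + b²) = √(0.84909 + 0.00559) = 0.92449.
True dip = arctan(0.92449) = 42.75°, dipping toward E (azimuth ≈ 095°).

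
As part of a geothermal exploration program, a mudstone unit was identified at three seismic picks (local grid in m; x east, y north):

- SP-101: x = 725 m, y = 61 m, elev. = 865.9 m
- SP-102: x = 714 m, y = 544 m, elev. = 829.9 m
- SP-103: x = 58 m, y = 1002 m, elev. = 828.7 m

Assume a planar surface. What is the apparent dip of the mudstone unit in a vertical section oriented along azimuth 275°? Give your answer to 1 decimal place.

Two edge vectors: SP-101→SP-102 = (-11, 483, -36), SP-101→SP-103 = (-667, 941, -37.2).
Normal n = (SP-101→SP-102) × (SP-101→SP-103) = (15908.4, 23602.8, 311810).
So ∂z/∂x = −n_x/n_z = −0.05102 and ∂z/∂y = −n_y/n_z = −0.07570.
Unit vector along 275° is (sin 275°, cos 275°) = (-0.9962, 0.0872).
Slope in that direction = a·(-0.9962) + b·(0.0872) = 0.04423.
Apparent dip = arctan|0.04423| = 2.5° (true dip is 5.2°, so apparent ≤ true as expected).

2.5°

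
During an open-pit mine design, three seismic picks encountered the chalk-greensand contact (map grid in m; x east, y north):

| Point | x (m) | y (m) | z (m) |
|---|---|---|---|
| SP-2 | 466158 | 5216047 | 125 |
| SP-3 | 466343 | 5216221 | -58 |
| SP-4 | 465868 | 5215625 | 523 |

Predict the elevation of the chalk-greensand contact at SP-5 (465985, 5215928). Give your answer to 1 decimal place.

263.6 m

Let the plane be z = a·x + b·y + c.
SP-3−SP-2: 185a + 174b = −183;  SP-4−SP-2: −290a − 422b = 398.
Solving gives a = −0.288808403, b = −0.744657733.
Then c = 125 − a·466158 − b·5216047 = 4018925.08.
At (465985, 5215928): z = −134580.4 − 3884081.1 + 4018925.08 = 263.6 m.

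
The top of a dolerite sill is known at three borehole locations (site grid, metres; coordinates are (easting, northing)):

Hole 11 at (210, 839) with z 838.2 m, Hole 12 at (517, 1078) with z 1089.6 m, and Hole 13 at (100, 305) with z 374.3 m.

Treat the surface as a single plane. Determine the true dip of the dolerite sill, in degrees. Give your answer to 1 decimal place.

40.4°

Two edge vectors: Hole 11→Hole 12 = (307, 239, 251.4), Hole 11→Hole 13 = (-110, -534, -463.9).
Normal n = (Hole 11→Hole 12) × (Hole 11→Hole 13) = (23375.5, 114763.3, -137648).
So ∂z/∂E = −n_x/n_z = 0.16982 and ∂z/∂N = −n_y/n_z = 0.83374.
Gradient magnitude |∇z| = √(a² + b²) = √(0.02884 + 0.69513) = 0.85086.
True dip = arctan(0.85086) = 40.4°, dipping toward SSW (azimuth ≈ 192°).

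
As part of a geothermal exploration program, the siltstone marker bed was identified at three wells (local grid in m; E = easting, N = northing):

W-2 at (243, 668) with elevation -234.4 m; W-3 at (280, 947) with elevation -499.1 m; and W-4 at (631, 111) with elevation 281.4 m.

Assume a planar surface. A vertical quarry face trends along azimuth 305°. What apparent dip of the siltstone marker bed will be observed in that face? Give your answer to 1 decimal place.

Let the plane be z = a·E + b·N + c.
W-3−W-2: 37a + 279b = −264.7;  W-4−W-2: 388a − 557b = 515.8.
Solving gives a = −0.02739, b = −0.94511.
Unit vector along 305° is (sin 305°, cos 305°) = (-0.8192, 0.5736).
Slope in that direction = a·(-0.8192) + b·(0.5736) = −0.51966.
Apparent dip = arctan|0.51966| = 27.5° (true dip is 43.4°, so apparent ≤ true as expected).

27.5°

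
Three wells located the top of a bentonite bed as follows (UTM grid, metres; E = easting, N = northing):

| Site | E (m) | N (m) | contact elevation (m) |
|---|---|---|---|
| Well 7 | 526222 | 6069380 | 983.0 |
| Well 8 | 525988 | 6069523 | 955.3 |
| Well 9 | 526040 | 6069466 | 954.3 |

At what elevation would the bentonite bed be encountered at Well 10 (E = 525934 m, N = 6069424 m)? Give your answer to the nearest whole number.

Let the plane be z = a·E + b·N + c.
Well 8−Well 7: −234a + 143b = −27.7;  Well 9−Well 7: −182a + 86b = −28.7.
Solving gives a = 0.29174856, b = 0.28370044.
Then c = 983 − a·526222 − b·6069380 = −1874427.29.
At (525934, 6069424): z = 153440.5 + 1721898.3 − 1874427.29 = 911.5 m.

911 m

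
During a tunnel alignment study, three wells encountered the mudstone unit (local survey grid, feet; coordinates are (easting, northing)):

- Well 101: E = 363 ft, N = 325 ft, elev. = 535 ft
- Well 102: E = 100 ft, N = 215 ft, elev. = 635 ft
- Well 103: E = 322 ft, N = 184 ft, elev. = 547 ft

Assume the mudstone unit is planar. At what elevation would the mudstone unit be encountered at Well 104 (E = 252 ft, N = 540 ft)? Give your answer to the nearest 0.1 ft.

584.8 ft

Let the plane be z = a·E + b·N + c.
Well 102−Well 101: −263a − 110b = 100;  Well 103−Well 101: −41a − 141b = 12.
Solving gives a = −0.39235, b = 0.02898.
Then c = 535 − a·363 − b·325 = 668.00.
At (252, 540): z = −98.9 + 15.6 + 668.00 = 584.8 ft.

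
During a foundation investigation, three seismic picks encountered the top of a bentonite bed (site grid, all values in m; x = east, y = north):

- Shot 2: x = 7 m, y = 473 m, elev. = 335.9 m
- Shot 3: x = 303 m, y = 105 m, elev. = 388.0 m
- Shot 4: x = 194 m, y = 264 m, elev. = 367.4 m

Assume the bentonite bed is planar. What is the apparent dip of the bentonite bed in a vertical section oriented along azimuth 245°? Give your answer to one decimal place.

3.8°

Let the plane be z = a·x + b·y + c.
Shot 3−Shot 2: 296a − 368b = 52.1;  Shot 4−Shot 2: 187a − 209b = 31.5.
Solving gives a = 0.10114, b = −0.06023.
Unit vector along 245° is (sin 245°, cos 245°) = (-0.9063, -0.4226).
Slope in that direction = a·(-0.9063) + b·(-0.4226) = −0.06621.
Apparent dip = arctan|0.06621| = 3.8° (true dip is 6.7°, so apparent ≤ true as expected).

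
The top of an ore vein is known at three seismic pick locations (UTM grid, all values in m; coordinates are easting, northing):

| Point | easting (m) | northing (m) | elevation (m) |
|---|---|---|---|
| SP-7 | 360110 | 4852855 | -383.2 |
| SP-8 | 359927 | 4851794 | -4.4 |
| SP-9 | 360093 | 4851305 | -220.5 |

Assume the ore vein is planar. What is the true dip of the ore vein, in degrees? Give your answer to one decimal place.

Two edge vectors: SP-7→SP-8 = (-183, -1061, 378.8), SP-7→SP-9 = (-17, -1550, 162.7).
Normal n = (SP-7→SP-8) × (SP-7→SP-9) = (414515.3, 23334.5, 265613).
So ∂z/∂easting = −n_x/n_z = −1.56060 and ∂z/∂northing = −n_y/n_z = −0.08785.
Gradient magnitude |∇z| = √(a² + b²) = √(2.43547 + 0.00772) = 1.56307.
True dip = arctan(1.56307) = 57.4°, dipping toward E (azimuth ≈ 087°).

57.4°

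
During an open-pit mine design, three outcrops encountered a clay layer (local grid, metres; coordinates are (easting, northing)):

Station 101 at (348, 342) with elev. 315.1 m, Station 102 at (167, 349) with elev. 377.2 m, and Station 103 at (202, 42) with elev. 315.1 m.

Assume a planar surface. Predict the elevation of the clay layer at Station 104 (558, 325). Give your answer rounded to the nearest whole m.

242 m

Let the plane be z = a·E + b·N + c.
Station 102−Station 101: −181a + 7b = 62.1;  Station 103−Station 101: −146a − 300b = 0.
Solving gives a = −0.33676, b = 0.16389.
Then c = 315.1 − a·348 − b·342 = 376.24.
At (558, 325): z = −187.9 + 53.3 + 376.24 = 241.6 m.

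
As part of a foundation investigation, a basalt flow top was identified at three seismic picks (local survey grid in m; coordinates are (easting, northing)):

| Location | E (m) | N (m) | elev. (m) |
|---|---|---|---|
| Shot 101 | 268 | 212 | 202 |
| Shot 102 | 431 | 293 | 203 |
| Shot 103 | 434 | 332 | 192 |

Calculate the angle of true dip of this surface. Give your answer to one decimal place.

Two edge vectors: Shot 101→Shot 102 = (163, 81, 1), Shot 101→Shot 103 = (166, 120, -10).
Normal n = (Shot 101→Shot 102) × (Shot 101→Shot 103) = (-930, 1796, 6114).
So ∂z/∂E = −n_x/n_z = 0.15211 and ∂z/∂N = −n_y/n_z = −0.29375.
Gradient magnitude |∇z| = √(a² + b²) = √(0.02314 + 0.08629) = 0.33080.
True dip = arctan(0.33080) = 18.3°, dipping toward NNW (azimuth ≈ 333°).

18.3°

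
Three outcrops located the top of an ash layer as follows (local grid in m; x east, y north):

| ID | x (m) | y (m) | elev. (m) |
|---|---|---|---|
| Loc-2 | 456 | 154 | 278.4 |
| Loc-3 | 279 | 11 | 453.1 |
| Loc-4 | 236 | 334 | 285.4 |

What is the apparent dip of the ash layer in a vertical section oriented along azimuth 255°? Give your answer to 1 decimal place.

32.9°

Let the plane be z = a·x + b·y + c.
Loc-3−Loc-2: −177a − 143b = 174.7;  Loc-4−Loc-2: −220a + 180b = 7.
Solving gives a = −0.51243, b = −0.58741.
Unit vector along 255° is (sin 255°, cos 255°) = (-0.9659, -0.2588).
Slope in that direction = a·(-0.9659) + b·(-0.2588) = 0.64700.
Apparent dip = arctan|0.64700| = 32.9° (true dip is 37.9°, so apparent ≤ true as expected).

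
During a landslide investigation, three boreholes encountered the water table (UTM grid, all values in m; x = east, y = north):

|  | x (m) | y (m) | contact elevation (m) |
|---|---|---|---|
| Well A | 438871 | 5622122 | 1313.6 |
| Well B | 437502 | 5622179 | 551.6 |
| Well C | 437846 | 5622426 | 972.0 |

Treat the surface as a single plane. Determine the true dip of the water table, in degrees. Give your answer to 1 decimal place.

46.6°

Two edge vectors: Well A→Well B = (-1369, 57, -762), Well A→Well C = (-1025, 304, -341.6).
Normal n = (Well A→Well B) × (Well A→Well C) = (212176.8, 313399.6, -357751).
So ∂z/∂x = −n_x/n_z = 0.59309 and ∂z/∂y = −n_y/n_z = 0.87603.
Gradient magnitude |∇z| = √(a² + b²) = √(0.35175 + 0.76742) = 1.05791.
True dip = arctan(1.05791) = 46.6°, dipping toward SW (azimuth ≈ 214°).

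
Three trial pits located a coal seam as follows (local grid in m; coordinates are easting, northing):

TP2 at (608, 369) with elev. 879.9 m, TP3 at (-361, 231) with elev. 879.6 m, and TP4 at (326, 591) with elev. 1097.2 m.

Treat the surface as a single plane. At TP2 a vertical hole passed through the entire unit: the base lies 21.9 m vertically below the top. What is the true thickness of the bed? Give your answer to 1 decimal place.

Let the plane be z = a·easting + b·northing + c.
TP3−TP2: −969a − 138b = −0.3;  TP4−TP2: −282a + 222b = 217.3.
Solving gives a = −0.11778, b = 0.82921.
|∇z| = √(a²+b²) = 0.83754, so dip δ = arctan(0.83754) = 39.95°.
True thickness = vertical thickness × cos δ = 21.9 × cos 39.95° = 16.8 m.

16.8 m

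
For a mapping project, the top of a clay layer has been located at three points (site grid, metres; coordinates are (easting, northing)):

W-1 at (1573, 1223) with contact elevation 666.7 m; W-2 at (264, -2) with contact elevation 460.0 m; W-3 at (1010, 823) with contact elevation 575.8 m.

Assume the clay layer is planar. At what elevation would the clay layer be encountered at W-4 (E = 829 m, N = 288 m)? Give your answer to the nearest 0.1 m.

553.0 m

Let the plane be z = a·E + b·N + c.
W-2−W-1: −1309a − 1225b = −206.7;  W-3−W-1: −563a − 400b = −90.9.
Solving gives a = 0.172648, b = −0.015752.
Then c = 666.7 − a·1573 − b·1223 = 414.39.
At (829, 288): z = 143.1 − 4.5 + 414.39 = 553.0 m.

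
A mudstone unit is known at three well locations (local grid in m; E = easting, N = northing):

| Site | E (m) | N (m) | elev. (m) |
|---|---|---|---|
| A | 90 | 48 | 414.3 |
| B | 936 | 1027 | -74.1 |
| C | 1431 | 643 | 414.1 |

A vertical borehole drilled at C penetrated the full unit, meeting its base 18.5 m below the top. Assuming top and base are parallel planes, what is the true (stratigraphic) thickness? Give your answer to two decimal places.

13.85 m

Two edge vectors: A→B = (846, 979, -488.4), A→C = (1341, 595, -0.2).
Normal n = (A→B) × (A→C) = (290402.2, -654775.2, -809469).
So ∂z/∂E = −n_x/n_z = 0.35876 and ∂z/∂N = −n_y/n_z = −0.80889.
|∇z| = √(a²+b²) = 0.88488, so dip δ = arctan(0.88488) = 41.51°.
True thickness = vertical thickness × cos δ = 18.5 × cos 41.51° = 13.85 m.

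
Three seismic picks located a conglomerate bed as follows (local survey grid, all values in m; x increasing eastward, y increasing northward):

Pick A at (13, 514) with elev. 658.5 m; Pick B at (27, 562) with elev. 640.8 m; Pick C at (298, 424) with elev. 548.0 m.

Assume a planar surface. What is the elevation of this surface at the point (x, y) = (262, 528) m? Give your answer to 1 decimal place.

540.3 m

Let the plane be z = a·x + b·y + c.
Pick B−Pick A: 14a + 48b = −17.7;  Pick C−Pick A: 285a − 90b = −110.5.
Solving gives a = −0.46165, b = −0.23410.
Then c = 658.5 − a·13 − b·514 = 784.83.
At (262, 528): z = −121.0 − 123.6 + 784.83 = 540.3 m.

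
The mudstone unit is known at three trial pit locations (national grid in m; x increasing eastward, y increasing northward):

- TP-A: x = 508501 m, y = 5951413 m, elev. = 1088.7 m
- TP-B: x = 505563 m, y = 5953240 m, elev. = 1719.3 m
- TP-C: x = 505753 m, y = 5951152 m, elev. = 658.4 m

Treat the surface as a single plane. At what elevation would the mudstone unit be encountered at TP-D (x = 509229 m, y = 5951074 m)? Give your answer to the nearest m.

Let the plane be z = a·x + b·y + c.
TP-B−TP-A: −2938a + 1827b = 630.6;  TP-C−TP-A: −2748a − 261b = −430.3.
Solving gives a = 0.10740056, b = 0.51786691.
Then c = 1088.7 − a·508501 − b·5951413 = −3135564.45.
At (509229, 5951074): z = 54691.5 + 3081864.3 − 3135564.45 = 991.3 m.

991 m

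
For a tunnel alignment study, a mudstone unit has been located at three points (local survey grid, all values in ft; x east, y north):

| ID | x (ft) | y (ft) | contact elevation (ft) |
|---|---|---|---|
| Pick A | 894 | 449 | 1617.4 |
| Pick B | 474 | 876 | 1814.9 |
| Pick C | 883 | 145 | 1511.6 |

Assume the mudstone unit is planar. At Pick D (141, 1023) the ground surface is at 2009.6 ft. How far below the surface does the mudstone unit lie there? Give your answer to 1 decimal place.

Two edge vectors: Pick A→Pick B = (-420, 427, 197.5), Pick A→Pick C = (-11, -304, -105.8).
Normal n = (Pick A→Pick B) × (Pick A→Pick C) = (14863.4, -46608.5, 132377).
So ∂z/∂x = −n_x/n_z = −0.112281 and ∂z/∂y = −n_y/n_z = 0.352089.
Intercept c from Pick A: 1617.4 + 100.38 − 158.09 = 1559.69.
At (141, 1023): z_contact = −15.83 + 360.19 + 1559.69 = 1904.05 ft.
Depth below ground = 2009.6 − 1904.05 = 105.6 ft.

105.6 ft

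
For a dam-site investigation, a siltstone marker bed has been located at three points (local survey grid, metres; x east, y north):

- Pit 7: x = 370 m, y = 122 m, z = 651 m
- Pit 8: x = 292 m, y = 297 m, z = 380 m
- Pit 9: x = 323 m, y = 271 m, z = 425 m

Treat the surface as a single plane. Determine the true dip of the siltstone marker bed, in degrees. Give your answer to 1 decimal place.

55.6°

Two edge vectors: Pit 7→Pit 8 = (-78, 175, -271), Pit 7→Pit 9 = (-47, 149, -226).
Normal n = (Pit 7→Pit 8) × (Pit 7→Pit 9) = (829, -4891, -3397).
So ∂z/∂x = −n_x/n_z = 0.24404 and ∂z/∂y = −n_y/n_z = −1.43980.
Gradient magnitude |∇z| = √(a² + b²) = √(0.05955 + 2.07302) = 1.46034.
True dip = arctan(1.46034) = 55.6°, dipping toward N (azimuth ≈ 350°).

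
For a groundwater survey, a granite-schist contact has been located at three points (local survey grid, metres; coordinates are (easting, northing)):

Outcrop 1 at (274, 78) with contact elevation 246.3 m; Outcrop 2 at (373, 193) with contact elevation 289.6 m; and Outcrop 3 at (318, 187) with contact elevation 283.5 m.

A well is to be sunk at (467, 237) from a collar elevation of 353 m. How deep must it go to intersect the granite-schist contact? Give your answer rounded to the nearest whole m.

Two edge vectors: Outcrop 1→Outcrop 2 = (99, 115, 43.3), Outcrop 1→Outcrop 3 = (44, 109, 37.2).
Normal n = (Outcrop 1→Outcrop 2) × (Outcrop 1→Outcrop 3) = (-441.7, -1777.6, 5731).
So ∂z/∂E = −n_x/n_z = 0.07707 and ∂z/∂N = −n_y/n_z = 0.31017.
Intercept c from Outcrop 1: 246.3 − 21.12 − 24.19 = 200.99.
At (467, 237): z_contact = 36.0 + 73.5 + 200.99 = 310.5 m.
Depth below ground = 353 − 310.5 = 43 m.

43 m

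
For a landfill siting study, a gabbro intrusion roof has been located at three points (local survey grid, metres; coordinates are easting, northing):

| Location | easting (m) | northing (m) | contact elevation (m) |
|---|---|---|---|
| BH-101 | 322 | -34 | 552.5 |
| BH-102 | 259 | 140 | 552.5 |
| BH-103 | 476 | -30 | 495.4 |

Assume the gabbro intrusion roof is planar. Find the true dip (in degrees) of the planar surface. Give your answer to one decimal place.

21.3°

Two edge vectors: BH-101→BH-102 = (-63, 174, 0), BH-101→BH-103 = (154, 4, -57.1).
Normal n = (BH-101→BH-102) × (BH-101→BH-103) = (-9935.4, -3597.3, -27048).
So ∂z/∂easting = −n_x/n_z = −0.36732 and ∂z/∂northing = −n_y/n_z = −0.13300.
Gradient magnitude |∇z| = √(a² + b²) = √(0.13493 + 0.01769) = 0.39066.
True dip = arctan(0.39066) = 21.3°, dipping toward ENE (azimuth ≈ 070°).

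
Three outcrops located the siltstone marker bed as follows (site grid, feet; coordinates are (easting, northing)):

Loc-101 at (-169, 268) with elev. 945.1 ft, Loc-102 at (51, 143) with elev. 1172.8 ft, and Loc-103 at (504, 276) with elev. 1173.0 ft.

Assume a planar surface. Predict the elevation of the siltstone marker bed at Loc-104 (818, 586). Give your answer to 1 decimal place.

911.7 ft

Let the plane be z = a·E + b·N + c.
Loc-102−Loc-101: 220a − 125b = 227.7;  Loc-103−Loc-101: 673a + 8b = 227.9.
Solving gives a = 0.35290, b = −1.20049.
Then c = 945.1 − a·-169 − b·268 = 1326.47.
At (818, 586): z = 288.7 − 703.5 + 1326.47 = 911.7 ft.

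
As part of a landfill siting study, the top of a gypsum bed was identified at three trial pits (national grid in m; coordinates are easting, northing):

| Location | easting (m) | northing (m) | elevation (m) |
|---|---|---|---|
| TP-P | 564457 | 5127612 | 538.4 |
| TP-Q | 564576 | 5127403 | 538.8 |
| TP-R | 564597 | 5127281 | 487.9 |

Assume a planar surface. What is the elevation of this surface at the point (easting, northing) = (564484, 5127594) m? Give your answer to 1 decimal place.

Let the plane be z = a·easting + b·northing + c.
TP-Q−TP-P: 119a − 209b = 0.4;  TP-R−TP-P: 140a − 331b = −50.5.
Solving gives a = 1.055079475, b = 0.598825155.
Then c = 538.4 − a·564457 − b·5127612 = −3665551.65.
At (564484, 5127594): z = 595575.5 + 3070532.3 − 3665551.65 = 556.1 m.

556.1 m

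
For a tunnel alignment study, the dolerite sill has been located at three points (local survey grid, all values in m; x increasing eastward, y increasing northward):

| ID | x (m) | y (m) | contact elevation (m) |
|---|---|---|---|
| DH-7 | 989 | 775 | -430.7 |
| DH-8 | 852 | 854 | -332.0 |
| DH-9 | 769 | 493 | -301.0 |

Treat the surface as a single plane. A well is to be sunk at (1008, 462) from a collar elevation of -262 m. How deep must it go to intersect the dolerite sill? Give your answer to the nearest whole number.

Let the plane be z = a·x + b·y + c.
DH-8−DH-7: −137a + 79b = 98.7;  DH-9−DH-7: −220a − 282b = 129.7.
Solving gives a = −0.67982, b = 0.07043.
Then c = -430.7 − a·989 − b·775 = 187.06.
At (1008, 462): z_contact = −685.3 + 32.5 + 187.06 = -465.7 m.
Depth below ground = -262 − (-465.7) = 204 m.

204 m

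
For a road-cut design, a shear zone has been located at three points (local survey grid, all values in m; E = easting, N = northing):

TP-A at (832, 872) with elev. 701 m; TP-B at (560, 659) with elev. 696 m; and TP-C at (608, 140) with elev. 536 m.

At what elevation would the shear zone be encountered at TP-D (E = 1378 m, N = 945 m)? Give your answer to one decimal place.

Two edge vectors: TP-A→TP-B = (-272, -213, -5), TP-A→TP-C = (-224, -732, -165).
Normal n = (TP-A→TP-B) × (TP-A→TP-C) = (31485, -43760, 151392).
So ∂z/∂E = −n_x/n_z = −0.207970 and ∂z/∂N = −n_y/n_z = 0.289051.
Intercept c from TP-A: 701 + 173.03 − 252.05 = 621.98.
At (1378, 945): z = −286.6 + 273.2 + 621.98 = 608.5 m.

608.5 m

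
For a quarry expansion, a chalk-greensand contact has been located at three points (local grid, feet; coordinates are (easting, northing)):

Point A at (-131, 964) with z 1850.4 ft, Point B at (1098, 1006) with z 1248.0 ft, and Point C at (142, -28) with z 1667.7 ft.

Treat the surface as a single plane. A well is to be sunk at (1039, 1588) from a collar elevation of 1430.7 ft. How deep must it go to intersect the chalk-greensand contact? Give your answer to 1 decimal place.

Two edge vectors: Point A→Point B = (1229, 42, -602.4), Point A→Point C = (273, -992, -182.7).
Normal n = (Point A→Point B) × (Point A→Point C) = (-605254.2, 60083.1, -1230634).
So ∂z/∂E = −n_x/n_z = −0.491823 and ∂z/∂N = −n_y/n_z = 0.048823.
Intercept c from Point A: 1850.4 − 64.43 − 47.07 = 1738.91.
At (1039, 1588): z_contact = −511.00 + 77.53 + 1738.91 = 1305.43 ft.
Depth below ground = 1430.7 − 1305.43 = 125.3 ft.

125.3 ft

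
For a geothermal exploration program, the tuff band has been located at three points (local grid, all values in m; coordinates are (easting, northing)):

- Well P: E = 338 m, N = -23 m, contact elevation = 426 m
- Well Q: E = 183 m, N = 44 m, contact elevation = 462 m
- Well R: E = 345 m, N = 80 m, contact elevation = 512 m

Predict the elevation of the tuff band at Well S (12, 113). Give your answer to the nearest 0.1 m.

Two edge vectors: Well P→Well Q = (-155, 67, 36), Well P→Well R = (7, 103, 86).
Normal n = (Well P→Well Q) × (Well P→Well R) = (2054, 13582, -16434).
So ∂z/∂E = −n_x/n_z = 0.12498 and ∂z/∂N = −n_y/n_z = 0.82646.
Intercept c from Well P: 426 − 42.24 + 19.01 = 402.76.
At (12, 113): z = 1.5 + 93.4 + 402.76 = 497.7 m.

497.7 m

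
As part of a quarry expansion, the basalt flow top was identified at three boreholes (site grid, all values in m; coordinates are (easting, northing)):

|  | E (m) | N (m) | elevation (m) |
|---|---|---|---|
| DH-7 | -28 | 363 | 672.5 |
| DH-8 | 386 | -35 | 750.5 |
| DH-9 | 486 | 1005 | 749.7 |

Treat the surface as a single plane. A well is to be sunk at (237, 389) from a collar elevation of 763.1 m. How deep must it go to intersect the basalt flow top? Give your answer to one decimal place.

Two edge vectors: DH-7→DH-8 = (414, -398, 78), DH-7→DH-9 = (514, 642, 77.2).
Normal n = (DH-7→DH-8) × (DH-7→DH-9) = (-80801.6, 8131.2, 470360).
So ∂z/∂E = −n_x/n_z = 0.171787 and ∂z/∂N = −n_y/n_z = −0.017287.
Intercept c from DH-7: 672.5 + 4.81 + 6.28 = 683.59.
At (237, 389): z_contact = 40.71 − 6.72 + 683.59 = 717.57 m.
Depth below ground = 763.1 − 717.57 = 45.5 m.

45.5 m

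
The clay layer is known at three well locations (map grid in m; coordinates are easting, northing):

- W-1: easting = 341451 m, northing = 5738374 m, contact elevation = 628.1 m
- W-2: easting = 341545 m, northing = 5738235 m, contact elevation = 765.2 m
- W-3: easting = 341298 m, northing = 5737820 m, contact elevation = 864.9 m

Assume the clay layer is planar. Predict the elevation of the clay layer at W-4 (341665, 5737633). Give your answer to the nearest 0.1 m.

1190.5 m

Two edge vectors: W-1→W-2 = (94, -139, 137.1), W-1→W-3 = (-153, -554, 236.8).
Normal n = (W-1→W-2) × (W-1→W-3) = (43038.2, -43235.5, -73343).
So ∂z/∂easting = −n_x/n_z = 0.586807194 and ∂z/∂northing = −n_y/n_z = −0.589497294.
Intercept c from W-1: 628.1 − 200365.90 + 3382755.94 = 3183018.14.
At (341665, 5737633): z = 200491.5 − 3382319.1 + 3183018.14 = 1190.5 m.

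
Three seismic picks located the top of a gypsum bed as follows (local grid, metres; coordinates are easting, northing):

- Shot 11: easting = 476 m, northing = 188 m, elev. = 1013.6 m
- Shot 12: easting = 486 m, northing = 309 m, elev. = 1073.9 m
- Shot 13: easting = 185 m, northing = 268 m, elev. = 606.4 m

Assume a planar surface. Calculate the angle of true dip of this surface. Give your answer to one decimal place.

Two edge vectors: Shot 11→Shot 12 = (10, 121, 60.3), Shot 11→Shot 13 = (-291, 80, -407.2).
Normal n = (Shot 11→Shot 12) × (Shot 11→Shot 13) = (-54095.2, -13475.3, 36011).
So ∂z/∂easting = −n_x/n_z = 1.50219 and ∂z/∂northing = −n_y/n_z = 0.37420.
Gradient magnitude |∇z| = √(a² + b²) = √(2.25656 + 0.14003) = 1.54809.
True dip = arctan(1.54809) = 57.1°, dipping toward WSW (azimuth ≈ 256°).

57.1°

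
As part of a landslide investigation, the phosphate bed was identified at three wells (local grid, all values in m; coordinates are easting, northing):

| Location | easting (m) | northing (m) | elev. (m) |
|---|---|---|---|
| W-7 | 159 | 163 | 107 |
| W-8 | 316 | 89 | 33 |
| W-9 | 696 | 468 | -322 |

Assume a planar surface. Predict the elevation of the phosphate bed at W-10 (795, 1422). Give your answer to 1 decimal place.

Let the plane be z = a·easting + b·northing + c.
W-8−W-7: 157a − 74b = −74;  W-9−W-7: 537a + 305b = −429.
Solving gives a = −0.619883, b = −0.315157.
Then c = 107 − a·159 − b·163 = 256.93.
At (795, 1422): z = −492.8 − 448.2 + 256.93 = -684.0 m.

-684.0 m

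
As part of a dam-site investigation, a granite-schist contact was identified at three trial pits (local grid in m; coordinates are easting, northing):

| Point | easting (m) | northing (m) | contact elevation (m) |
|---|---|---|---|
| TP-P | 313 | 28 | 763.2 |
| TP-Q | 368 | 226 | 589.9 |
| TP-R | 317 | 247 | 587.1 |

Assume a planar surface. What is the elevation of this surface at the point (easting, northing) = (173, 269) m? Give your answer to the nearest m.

Let the plane be z = a·easting + b·northing + c.
TP-Q−TP-P: 55a + 198b = −173.3;  TP-R−TP-P: 4a + 219b = −176.1.
Solving gives a = −0.27414, b = −0.79910.
Then c = 763.2 − a·313 − b·28 = 871.38.
At (173, 269): z = −47.4 − 215.0 + 871.38 = 609.0 m.

609 m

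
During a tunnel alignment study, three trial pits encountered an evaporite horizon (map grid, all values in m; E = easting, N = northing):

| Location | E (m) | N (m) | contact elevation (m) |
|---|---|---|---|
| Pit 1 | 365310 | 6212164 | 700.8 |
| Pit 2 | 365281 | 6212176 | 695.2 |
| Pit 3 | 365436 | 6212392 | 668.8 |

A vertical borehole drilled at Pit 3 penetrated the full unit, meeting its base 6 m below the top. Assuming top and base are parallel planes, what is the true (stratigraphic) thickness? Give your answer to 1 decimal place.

Two edge vectors: Pit 1→Pit 2 = (-29, 12, -5.6), Pit 1→Pit 3 = (126, 228, -32).
Normal n = (Pit 1→Pit 2) × (Pit 1→Pit 3) = (892.8, -1633.6, -8124).
So ∂z/∂E = −n_x/n_z = 0.10990 and ∂z/∂N = −n_y/n_z = −0.20108.
|∇z| = √(a²+b²) = 0.22915, so dip δ = arctan(0.22915) = 12.91°.
True thickness = vertical thickness × cos δ = 6 × cos 12.91° = 5.8 m.

5.8 m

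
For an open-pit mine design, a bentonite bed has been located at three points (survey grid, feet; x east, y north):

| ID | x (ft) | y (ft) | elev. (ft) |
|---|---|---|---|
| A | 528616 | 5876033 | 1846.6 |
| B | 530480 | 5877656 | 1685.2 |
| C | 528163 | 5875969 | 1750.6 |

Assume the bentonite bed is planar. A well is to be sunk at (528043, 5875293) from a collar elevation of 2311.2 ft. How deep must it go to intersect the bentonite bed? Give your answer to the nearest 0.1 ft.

Two edge vectors: A→B = (1864, 1623, -161.4), A→C = (-453, -64, -96).
Normal n = (A→B) × (A→C) = (-166137.6, 252058.2, 615923).
So ∂z/∂x = −n_x/n_z = 0.269737613 and ∂z/∂y = −n_y/n_z = −0.409236544.
Intercept c from A: 1846.6 − 142587.62 + 2404687.44 = 2263946.42.
At (528043, 5875293): z_contact = 142433.06 − 2404384.60 + 2263946.42 = 1994.88 ft.
Depth below ground = 2311.2 − 1994.88 = 316.3 ft.

316.3 ft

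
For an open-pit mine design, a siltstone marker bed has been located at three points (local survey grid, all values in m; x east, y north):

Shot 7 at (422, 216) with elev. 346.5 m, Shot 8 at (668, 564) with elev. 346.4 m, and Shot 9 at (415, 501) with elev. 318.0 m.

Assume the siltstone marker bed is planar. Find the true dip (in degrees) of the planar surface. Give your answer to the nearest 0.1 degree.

Two edge vectors: Shot 7→Shot 8 = (246, 348, -0.1), Shot 7→Shot 9 = (-7, 285, -28.5).
Normal n = (Shot 7→Shot 8) × (Shot 7→Shot 9) = (-9889.5, 7011.7, 72546).
So ∂z/∂x = −n_x/n_z = 0.13632 and ∂z/∂y = −n_y/n_z = −0.09665.
Gradient magnitude |∇z| = √(a² + b²) = √(0.01858 + 0.00934) = 0.16711.
True dip = arctan(0.16711) = 9.5°, dipping toward NW (azimuth ≈ 305°).

9.5°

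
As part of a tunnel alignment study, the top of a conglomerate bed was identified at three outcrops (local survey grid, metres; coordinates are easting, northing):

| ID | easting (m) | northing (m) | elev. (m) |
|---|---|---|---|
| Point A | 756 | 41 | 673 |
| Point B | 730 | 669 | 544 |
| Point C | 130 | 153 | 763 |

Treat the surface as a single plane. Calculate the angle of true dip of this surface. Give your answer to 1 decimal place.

Two edge vectors: Point A→Point B = (-26, 628, -129), Point A→Point C = (-626, 112, 90).
Normal n = (Point A→Point B) × (Point A→Point C) = (70968, 83094, 390216).
So ∂z/∂easting = −n_x/n_z = −0.18187 and ∂z/∂northing = −n_y/n_z = −0.21294.
Gradient magnitude |∇z| = √(a² + b²) = √(0.03308 + 0.04534) = 0.28004.
True dip = arctan(0.28004) = 15.6°, dipping toward NE (azimuth ≈ 040°).

15.6°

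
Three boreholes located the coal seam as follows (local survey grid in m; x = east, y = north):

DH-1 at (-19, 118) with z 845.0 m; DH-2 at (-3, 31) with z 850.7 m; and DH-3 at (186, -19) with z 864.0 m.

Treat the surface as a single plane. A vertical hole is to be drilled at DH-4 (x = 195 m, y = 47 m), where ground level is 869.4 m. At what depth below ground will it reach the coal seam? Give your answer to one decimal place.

8.5 m

Two edge vectors: DH-1→DH-2 = (16, -87, 5.7), DH-1→DH-3 = (205, -137, 19).
Normal n = (DH-1→DH-2) × (DH-1→DH-3) = (-872.1, 864.5, 15643).
So ∂z/∂x = −n_x/n_z = 0.05575 and ∂z/∂y = −n_y/n_z = −0.05526.
Intercept c from DH-1: 845 + 1.06 + 6.52 = 852.58.
At (195, 47): z_contact = 10.87 − 2.60 + 852.58 = 860.85 m.
Depth below ground = 869.4 − 860.85 = 8.5 m.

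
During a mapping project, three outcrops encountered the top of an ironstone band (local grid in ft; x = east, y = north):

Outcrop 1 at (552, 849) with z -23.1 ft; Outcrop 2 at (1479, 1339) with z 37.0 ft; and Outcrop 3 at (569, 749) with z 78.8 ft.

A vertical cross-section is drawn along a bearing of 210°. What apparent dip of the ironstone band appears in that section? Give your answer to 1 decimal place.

Let the plane be z = a·x + b·y + c.
Outcrop 2−Outcrop 1: 927a + 490b = 60.1;  Outcrop 3−Outcrop 1: 17a − 100b = 101.9.
Solving gives a = 0.55371, b = −0.92487.
Unit vector along 210° is (sin 210°, cos 210°) = (-0.5000, -0.8660).
Slope in that direction = a·(-0.5000) + b·(-0.8660) = 0.52411.
Apparent dip = arctan|0.52411| = 27.7° (true dip is 47.1°, so apparent ≤ true as expected).

27.7°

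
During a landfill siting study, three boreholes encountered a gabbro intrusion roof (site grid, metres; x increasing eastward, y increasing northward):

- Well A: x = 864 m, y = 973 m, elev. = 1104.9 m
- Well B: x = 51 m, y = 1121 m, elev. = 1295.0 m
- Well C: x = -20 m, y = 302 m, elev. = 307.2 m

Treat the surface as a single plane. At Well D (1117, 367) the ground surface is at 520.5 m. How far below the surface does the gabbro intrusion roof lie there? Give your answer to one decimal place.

Two edge vectors: Well A→Well B = (-813, 148, 190.1), Well A→Well C = (-884, -671, -797.7).
Normal n = (Well A→Well B) × (Well A→Well C) = (9497.5, -816578.5, 676355).
So ∂z/∂x = −n_x/n_z = −0.014042 and ∂z/∂y = −n_y/n_z = 1.207322.
Intercept c from Well A: 1104.9 + 12.13 − 1174.72 = −57.69.
At (1117, 367): z_contact = −15.69 + 443.09 − 57.69 = 369.71 m.
Depth below ground = 520.5 − 369.71 = 150.8 m.

150.8 m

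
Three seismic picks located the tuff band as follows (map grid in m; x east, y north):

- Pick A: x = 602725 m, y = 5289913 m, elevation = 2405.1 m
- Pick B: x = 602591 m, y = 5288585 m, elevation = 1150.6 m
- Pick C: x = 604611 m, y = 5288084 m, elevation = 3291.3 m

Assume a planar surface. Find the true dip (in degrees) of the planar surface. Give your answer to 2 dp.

Two edge vectors: Pick A→Pick B = (-134, -1328, -1254.5), Pick A→Pick C = (1886, -1829, 886.2).
Normal n = (Pick A→Pick B) × (Pick A→Pick C) = (-3471354.1, -2247236.2, 2749694).
So ∂z/∂x = −n_x/n_z = 1.26245 and ∂z/∂y = −n_y/n_z = 0.81727.
Gradient magnitude |∇z| = √(a² + b²) = √(1.59378 + 0.66793) = 1.50390.
True dip = arctan(1.50390) = 56.38°, dipping toward WSW (azimuth ≈ 237°).

56.38°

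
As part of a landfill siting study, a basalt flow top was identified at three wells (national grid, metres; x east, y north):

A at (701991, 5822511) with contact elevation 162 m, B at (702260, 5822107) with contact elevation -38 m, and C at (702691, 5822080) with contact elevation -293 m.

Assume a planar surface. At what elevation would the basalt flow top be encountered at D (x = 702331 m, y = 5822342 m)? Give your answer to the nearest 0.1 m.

-54.7 m

Two edge vectors: A→B = (269, -404, -200), A→C = (700, -431, -455).
Normal n = (A→B) × (A→C) = (97620, -17605, 166861).
So ∂z/∂x = −n_x/n_z = −0.585037846 and ∂z/∂y = −n_y/n_z = 0.105506979.
Intercept c from A: 162 + 410691.30 − 614315.55 = −203462.24.
At (702331, 5822342): z = −410890.2 + 614297.7 − 203462.24 = -54.7 m.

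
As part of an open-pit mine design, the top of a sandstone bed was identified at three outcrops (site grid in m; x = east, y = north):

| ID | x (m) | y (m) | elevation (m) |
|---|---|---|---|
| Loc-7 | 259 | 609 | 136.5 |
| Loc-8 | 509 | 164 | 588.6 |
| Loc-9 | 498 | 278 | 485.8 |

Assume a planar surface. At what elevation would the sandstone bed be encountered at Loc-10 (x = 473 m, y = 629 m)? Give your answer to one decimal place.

171.5 m

Two edge vectors: Loc-7→Loc-8 = (250, -445, 452.1), Loc-7→Loc-9 = (239, -331, 349.3).
Normal n = (Loc-7→Loc-8) × (Loc-7→Loc-9) = (-5793.4, 20726.9, 23605).
So ∂z/∂x = −n_x/n_z = 0.24543 and ∂z/∂y = −n_y/n_z = −0.87807.
Intercept c from Loc-7: 136.5 − 63.57 + 534.75 = 607.68.
At (473, 629): z = 116.1 − 552.3 + 607.68 = 171.5 m.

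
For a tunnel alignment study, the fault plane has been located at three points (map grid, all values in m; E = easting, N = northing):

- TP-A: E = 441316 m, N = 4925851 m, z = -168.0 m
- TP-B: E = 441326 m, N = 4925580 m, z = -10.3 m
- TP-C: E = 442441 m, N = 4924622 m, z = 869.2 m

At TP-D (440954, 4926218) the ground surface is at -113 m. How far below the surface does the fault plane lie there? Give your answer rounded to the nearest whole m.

Let the plane be z = a·E + b·N + c.
TP-B−TP-A: 10a − 271b = 157.7;  TP-C−TP-A: 1125a − 1229b = 1037.2.
Solving gives a = 0.29826512, b = −0.57091273.
Then c = -168 − a·441316 − b·4925851 = 2680433.85.
At (440954, 4926218): z_contact = 131521.2 − 2812440.5 + 2680433.85 = -485.5 m.
Depth below ground = -113 − (-485.5) = 372 m.

372 m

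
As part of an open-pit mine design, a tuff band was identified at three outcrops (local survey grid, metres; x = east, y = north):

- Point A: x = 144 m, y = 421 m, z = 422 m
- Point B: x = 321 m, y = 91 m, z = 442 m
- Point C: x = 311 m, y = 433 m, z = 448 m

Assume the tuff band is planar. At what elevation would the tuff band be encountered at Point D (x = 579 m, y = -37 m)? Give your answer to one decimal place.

478.9 m

Two edge vectors: Point A→Point B = (177, -330, 20), Point A→Point C = (167, 12, 26).
Normal n = (Point A→Point B) × (Point A→Point C) = (-8820, -1262, 57234).
So ∂z/∂x = −n_x/n_z = 0.15410 and ∂z/∂y = −n_y/n_z = 0.02205.
Intercept c from Point A: 422 − 22.19 − 9.28 = 390.53.
At (579, -37): z = 89.2 − 0.8 + 390.53 = 478.9 m.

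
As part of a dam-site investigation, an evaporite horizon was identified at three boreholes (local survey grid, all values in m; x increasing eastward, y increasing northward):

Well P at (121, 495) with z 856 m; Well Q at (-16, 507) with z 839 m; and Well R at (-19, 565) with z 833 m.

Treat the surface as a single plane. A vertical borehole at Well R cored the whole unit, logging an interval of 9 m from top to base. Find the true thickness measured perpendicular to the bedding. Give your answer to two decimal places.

Two edge vectors: Well P→Well Q = (-137, 12, -17), Well P→Well R = (-140, 70, -23).
Normal n = (Well P→Well Q) × (Well P→Well R) = (914, -771, -7910).
So ∂z/∂x = −n_x/n_z = 0.11555 and ∂z/∂y = −n_y/n_z = −0.09747.
|∇z| = √(a²+b²) = 0.15117, so dip δ = arctan(0.15117) = 8.60°.
True thickness = vertical thickness × cos δ = 9 × cos 8.60° = 8.90 m.

8.90 m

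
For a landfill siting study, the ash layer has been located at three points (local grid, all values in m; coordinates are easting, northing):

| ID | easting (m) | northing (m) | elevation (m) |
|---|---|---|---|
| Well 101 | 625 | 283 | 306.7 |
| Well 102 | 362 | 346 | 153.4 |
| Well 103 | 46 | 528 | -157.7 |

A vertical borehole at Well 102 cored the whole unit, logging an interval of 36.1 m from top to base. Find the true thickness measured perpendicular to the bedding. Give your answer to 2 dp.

22.77 m

Let the plane be z = a·easting + b·northing + c.
Well 102−Well 101: −263a + 63b = −153.3;  Well 103−Well 101: −579a + 245b = −464.4.
Solving gives a = 0.29692, b = −1.19381.
|∇z| = √(a²+b²) = 1.23018, so dip δ = arctan(1.23018) = 50.89°.
True thickness = vertical thickness × cos δ = 36.1 × cos 50.89° = 22.77 m.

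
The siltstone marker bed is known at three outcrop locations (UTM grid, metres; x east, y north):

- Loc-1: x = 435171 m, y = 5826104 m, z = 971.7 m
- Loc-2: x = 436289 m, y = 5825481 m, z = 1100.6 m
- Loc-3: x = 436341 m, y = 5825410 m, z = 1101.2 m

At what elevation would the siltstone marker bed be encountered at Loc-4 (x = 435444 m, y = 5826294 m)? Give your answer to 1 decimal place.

1047.1 m

Two edge vectors: Loc-1→Loc-2 = (1118, -623, 128.9), Loc-1→Loc-3 = (1170, -694, 129.5).
Normal n = (Loc-1→Loc-2) × (Loc-1→Loc-3) = (8778.1, 6032, -46982).
So ∂z/∂x = −n_x/n_z = 0.186839641 and ∂z/∂y = −n_y/n_z = 0.128389596.
Intercept c from Loc-1: 971.7 − 81307.19 − 748011.14 = −828346.63.
At (435444, 5826294): z = 81358.2 + 748035.5 − 828346.63 = 1047.1 m.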